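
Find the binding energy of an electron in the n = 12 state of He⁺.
0.377936 eV

The ionization energy is the energy needed to remove the electron completely (n → ∞).

For a hydrogen-like ion with Z = 2, E_n = -13.6057 Z² / n² eV.

At n = 12: E_12 = -13.6057 × 2² / 12² = -0.377936111 eV
At n = ∞: E_∞ = 0 eV

Ionization energy = E_∞ - E_12 = 0 - (-0.377936111) = 0.377936111 eV
Ionization energy ≈ 0.377936 eV

This is also called the binding energy of the electron in state n = 12.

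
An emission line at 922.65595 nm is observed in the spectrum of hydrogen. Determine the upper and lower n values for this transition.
n = 9 → n = 3

First, find the photon energy from the wavelength (hc = 1239.84 eV·nm):
E = hc/λ = 1239.84 eV·nm / 922.65595 nm = 1.3437728 eV

The energy levels of hydrogen satisfy E_n = -13.6057 / n² eV, so an emission n_i → n_f releases
ΔE = 13.6057 × (1/n_f² − 1/n_i²) eV.

Setting ΔE equal to the photon energy:
1/n_f² − 1/n_i² = 1.3437728 / 13.6057 = 0.098765429

Since 1/n_i² must be positive, we need 1/n_f² > 0.098765429, i.e. n_f ≤ 3. For each allowed n_f, solve n_i = (1/n_f² − 0.098765429)^(−1/2) and check whether it is a whole number:
  n_f = 1: 1/n_i² = 1.000000000 − 0.098765429 = 0.901234571 → n_i = 1.053  (not an integer) ✗
  n_f = 2: 1/n_i² = 0.250000000 − 0.098765429 = 0.151234571 → n_i = 2.571  (not an integer) ✗
  n_f = 3: 1/n_i² = 0.111111111 − 0.098765429 = 0.012345682 → n_i = 9.000  → integer, n_i = 9 ✓

Only n_f = 3 gives an integer upper level, n_i = 9.

The transition is from n = 9 to n = 3 (emission).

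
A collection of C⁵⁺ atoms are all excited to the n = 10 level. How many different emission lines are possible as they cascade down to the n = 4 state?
21

The electron can occupy levels n = 4, 5, ..., 10 during de-excitation — that is m = 10 - 4 + 1 = 7 distinct levels.

The number of distinct spectral lines equals the number of ways to choose 2 of these m levels (each pair gives one possible emission transition):

Number of lines = m(m-1)/2 = 7×6/2 = 21

These correspond to all possible transitions between the 7 levels:
10 → 9, 10 → 8, 10 → 7, 10 → 6, 10 → 5, 10 → 4, 9 → 8, 9 → 7...

Each transition produces a photon with a unique energy (and thus wavelength). This count does not depend on Z.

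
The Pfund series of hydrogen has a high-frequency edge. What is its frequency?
1.3159e+14 Hz

The series limit corresponds to the transition from n = ∞ to n = 5.
This is the highest energy (shortest wavelength) transition in the Pfund series.

E_∞ = 0 eV
E_5 = -13.6057 / 5² = -0.54422800 eV

Energy at series limit:
ΔE = E_∞ - E_5 = 0 - (-0.54422800) = 0.54422800 eV
E = 0.54422800 eV × (1.602177 × 10⁻¹⁹ J/eV) = 8.719496e-20 J
f = E/h = 8.719496e-20 J / (6.62607 × 10⁻³⁴ J·s) = 1.3159e+14 Hz

This energy equals the ionization energy from the n = 5 state of hydrogen.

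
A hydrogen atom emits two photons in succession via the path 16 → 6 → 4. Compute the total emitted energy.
0.79721 eV

The energy levels of hydrogen are E_n = -13.6057 / n² eV.

First transition (16 → 6):
ΔE₁ = |E_6 - E_16|
ΔE₁ = |-0.37793611111 - (-0.05314726563)| = 0.32478885 eV

Second transition (6 → 4):
ΔE₂ = |E_4 - E_6|
ΔE₂ = |-0.85035625000 - (-0.37793611111)| = 0.47242014 eV

Total energy released:
E_total = ΔE₁ + ΔE₂ = 0.32478885 + 0.47242014 = 0.79721 eV

Note: This equals the direct transition 16 → 4: 0.79721 eV ✓
Energy is conserved regardless of the path taken.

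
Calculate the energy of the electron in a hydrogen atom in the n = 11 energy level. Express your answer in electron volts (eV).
-0.11244 eV

The energy levels of a hydrogen-like atom are given by:
E_n = -13.6057 eV / n²

For n = 11:
E_11 = -13.6057 eV / 11²
E_11 = -13.6057 eV / 121
E_11 = -0.11244 eV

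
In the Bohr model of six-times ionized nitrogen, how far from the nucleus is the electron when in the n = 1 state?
0.0076 nm (or 0.0756 Å)

The Bohr radius formula is:
r_n = n² a₀ / Z

where a₀ = 0.0529177 nm is the Bohr radius.

For N⁶⁺ (Z = 7) at n = 1:
r_1 = 1² × 0.0529177 nm / 7
r_1 = 1 × 0.0529177 nm / 7
r_1 = 0.05292 nm / 7
r_1 = 0.0076 nm

The electron orbits at approximately 0.0076 nm from the nucleus.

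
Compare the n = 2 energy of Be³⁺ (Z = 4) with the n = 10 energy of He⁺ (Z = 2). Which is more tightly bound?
Be³⁺ at n = 2 (E = -54.42280 eV)

Using E_n = -13.6057 Z² / n² eV:

Be³⁺ (Z = 4) at n = 2:
E = -13.6057 × 4² / 2² = -13.6057 × 16 / 4 = -54.42280000 eV

He⁺ (Z = 2) at n = 10:
E = -13.6057 × 2² / 10² = -13.6057 × 4 / 100 = -0.54422800 eV

Since -54.42280000 eV < -0.54422800 eV,
Be³⁺ at n = 2 is more tightly bound (requires more energy to ionize).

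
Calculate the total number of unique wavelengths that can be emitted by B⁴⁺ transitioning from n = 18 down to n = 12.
21

The electron can occupy levels n = 12, 13, ..., 18 during de-excitation — that is m = 18 - 12 + 1 = 7 distinct levels.

The number of distinct spectral lines equals the number of ways to choose 2 of these m levels (each pair gives one possible emission transition):

Number of lines = m(m-1)/2 = 7×6/2 = 21

These correspond to all possible transitions between the 7 levels:
18 → 17, 18 → 16, 18 → 15, 18 → 14, 18 → 13, 18 → 12, 17 → 16, 17 → 15...

Each transition produces a photon with a unique energy (and thus wavelength). This count does not depend on Z.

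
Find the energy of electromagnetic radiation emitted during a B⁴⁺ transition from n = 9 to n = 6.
5.2491 eV

The energy levels are E_n = -13.6057 Z² eV / n².

Energy at n = 9: E_9 = -13.6057 × 5² / 9² = -4.1992901 eV
Energy at n = 6: E_6 = -13.6057 × 5² / 6² = -9.4484028 eV

For emission (electron falling to lower state), the photon energy is:
E_photon = E_9 - E_6 = |-4.1992901 - (-9.4484028)|
E_photon = 5.2491 eV

This energy is carried away by the emitted photon.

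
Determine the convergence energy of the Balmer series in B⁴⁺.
85.0356 eV

The series limit corresponds to the transition from n = ∞ to n = 2.
This is the highest energy (shortest wavelength) transition in the Balmer series.

E_∞ = 0 eV
E_2 = -13.6057 × 5² / 2² = -85.0356 eV

Energy at series limit:
ΔE = E_∞ - E_2 = 0 - (-85.0356) = 85.0356 eV

This energy equals the ionization energy from the n = 2 state of B⁴⁺.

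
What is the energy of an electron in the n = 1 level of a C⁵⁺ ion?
-489.81 eV

For hydrogen-like ions, the energy levels scale with Z²:
E_n = -13.6057 Z² / n² eV

For C⁵⁺ (Z = 6) at n = 1:
E_1 = -13.6057 × 6² / 1²
E_1 = -13.6057 × 36 / 1
E_1 = -489.8052 / 1
E_1 = -489.81 eV

The energy is 36 times more negative than hydrogen at the same n due to the stronger nuclear charge.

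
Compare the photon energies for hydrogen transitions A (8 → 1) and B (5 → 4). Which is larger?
8 → 1

Calculate the energy for each transition:

Transition 8 → 1:
ΔE₁ = |E_1 - E_8| = |-13.6057/1² - (-13.6057/8²)|
ΔE₁ = |-13.605700000000 - (-0.212589062500)| = 13.393110938 eV

Transition 5 → 4:
ΔE₂ = |E_4 - E_5| = |-13.6057/4² - (-13.6057/5²)|
ΔE₂ = |-0.850356250000 - (-0.544228000000)| = 0.306128250 eV

Since 13.393110938 eV > 0.306128250 eV, the transition 8 → 1 emits the more energetic photon.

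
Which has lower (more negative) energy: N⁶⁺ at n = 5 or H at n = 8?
N⁶⁺ at n = 5 (E = -26.6672 eV)

Using E_n = -13.6057 Z² / n² eV:

N⁶⁺ (Z = 7) at n = 5:
E = -13.6057 × 7² / 5² = -13.6057 × 49 / 25 = -26.6671720 eV

H (Z = 1) at n = 8:
E = -13.6057 × 1² / 8² = -13.6057 × 1 / 64 = -0.2125891 eV

Since -26.6671720 eV < -0.2125891 eV,
N⁶⁺ at n = 5 is more tightly bound (requires more energy to ionize).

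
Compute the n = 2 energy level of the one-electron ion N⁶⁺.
-166.670 eV

For hydrogen-like ions, the energy levels scale with Z²:
E_n = -13.6057 Z² / n² eV

For N⁶⁺ (Z = 7) at n = 2:
E_2 = -13.6057 × 7² / 2²
E_2 = -13.6057 × 49 / 4
E_2 = -666.6793 / 4
E_2 = -166.670 eV

The energy is 49 times more negative than hydrogen at the same n due to the stronger nuclear charge.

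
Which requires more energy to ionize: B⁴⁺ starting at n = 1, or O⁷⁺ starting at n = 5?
B⁴⁺ at n = 1 (E = -340.14 eV)

Using E_n = -13.6057 Z² / n² eV:

B⁴⁺ (Z = 5) at n = 1:
E = -13.6057 × 5² / 1² = -13.6057 × 25 / 1 = -340.14250 eV

O⁷⁺ (Z = 8) at n = 5:
E = -13.6057 × 8² / 5² = -13.6057 × 64 / 25 = -34.83059 eV

Since -340.14250 eV < -34.83059 eV,
B⁴⁺ at n = 1 is more tightly bound (requires more energy to ionize).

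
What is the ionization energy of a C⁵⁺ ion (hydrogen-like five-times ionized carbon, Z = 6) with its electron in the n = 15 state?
2.17691 eV

The ionization energy is the energy needed to remove the electron completely (n → ∞).

For a hydrogen-like ion with Z = 6, E_n = -13.6057 Z² / n² eV.

At n = 15: E_15 = -13.6057 × 6² / 15² = -2.17691200 eV
At n = ∞: E_∞ = 0 eV

Ionization energy = E_∞ - E_15 = 0 - (-2.17691200) = 2.17691200 eV
Ionization energy ≈ 2.17691 eV

This is also called the binding energy of the electron in state n = 15.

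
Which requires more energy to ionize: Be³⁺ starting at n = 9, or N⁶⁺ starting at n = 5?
N⁶⁺ at n = 5 (E = -26.667 eV)

Using E_n = -13.6057 Z² / n² eV:

Be³⁺ (Z = 4) at n = 9:
E = -13.6057 × 4² / 9² = -13.6057 × 16 / 81 = -2.687546 eV

N⁶⁺ (Z = 7) at n = 5:
E = -13.6057 × 7² / 5² = -13.6057 × 49 / 25 = -26.667172 eV

Since -26.667172 eV < -2.687546 eV,
N⁶⁺ at n = 5 is more tightly bound (requires more energy to ionize).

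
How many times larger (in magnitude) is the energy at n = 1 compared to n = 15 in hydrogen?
225.000000

Using E_n = -13.6057 Z² / n² eV with Z = 1:

E_1 = -13.6057 / 1² = -13.6057 / 1 = -13.605700000000 eV
E_15 = -13.6057 / 15² = -13.6057 / 225 = -0.060469777778 eV

The ratio is:
E_1/E_15 = (-13.605700000000) / (-0.060469777778)
E_1/E_15 = (-13.6057/1) / (-13.6057/225)
E_1/E_15 = 225/1
E_1/E_15 = 225.000000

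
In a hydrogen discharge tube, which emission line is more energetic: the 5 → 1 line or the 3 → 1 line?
5 → 1

Calculate the energy for each transition:

Transition 5 → 1:
ΔE₁ = |E_1 - E_5| = |-13.6057/1² - (-13.6057/5²)|
ΔE₁ = |-13.60570000 - (-0.54422800)| = 13.06147 eV

Transition 3 → 1:
ΔE₂ = |E_1 - E_3| = |-13.6057/1² - (-13.6057/3²)|
ΔE₂ = |-13.60570000 - (-1.51174444)| = 12.09396 eV

Since 13.06147 eV > 12.09396 eV, the transition 5 → 1 emits the more energetic photon.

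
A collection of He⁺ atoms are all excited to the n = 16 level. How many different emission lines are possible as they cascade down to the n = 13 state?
6

The electron can occupy levels n = 13, 14, ..., 16 during de-excitation — that is m = 16 - 13 + 1 = 4 distinct levels.

The number of distinct spectral lines equals the number of ways to choose 2 of these m levels (each pair gives one possible emission transition):

Number of lines = m(m-1)/2 = 4×3/2 = 6

These correspond to all possible transitions between the 4 levels:
16 → 15, 16 → 14, 16 → 13, 15 → 14, 15 → 13, 14 → 13

Each transition produces a photon with a unique energy (and thus wavelength). This count does not depend on Z.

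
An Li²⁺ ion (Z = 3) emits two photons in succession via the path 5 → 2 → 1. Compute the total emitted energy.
117.55 eV

The energy levels of Li²⁺ are E_n = -13.6057 × 3² / n² eV.

First transition (5 → 2):
ΔE₁ = |E_2 - E_5|
ΔE₁ = |-30.61282500 - (-4.89805200)| = 25.71477 eV

Second transition (2 → 1):
ΔE₂ = |E_1 - E_2|
ΔE₂ = |-122.45130000 - (-30.61282500)| = 91.83848 eV

Total energy released:
E_total = ΔE₁ + ΔE₂ = 25.71477 + 91.83848 = 117.55 eV

Note: This equals the direct transition 5 → 1: 117.55 eV ✓
Energy is conserved regardless of the path taken.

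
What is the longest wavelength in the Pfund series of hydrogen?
7455.80562 nm

The longest wavelength corresponds to the smallest energy transition in the series.
The Pfund series has all transitions ending at n_f = 5.

For H, the first line (α-line) is the jump from n = 6 to n = 5:
E_6 = -13.6057 / 6² = -0.37793611111 eV
E_5 = -13.6057 / 5² = -0.54422800000 eV
ΔE = E_6 - E_5 = 0.16629188889 eV

λ = hc/E = 1239.84 eV·nm / 0.16629188889 eV
λ = 7455.80562 nm

This is the α-line of the Pfund series in H.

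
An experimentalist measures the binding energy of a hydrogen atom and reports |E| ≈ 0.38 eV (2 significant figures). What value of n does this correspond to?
n = 6

The exact energy levels follow E_n = -13.6057 eV / n².

The measured value (-0.38 eV) is reported to only 2 significant figures, so we must test candidate n values and see which one matches to that precision.

Candidate energies:
  n = 4:  E = -13.6057/4² = -0.85036 eV
  n = 5:  E = -13.6057/5² = -0.54423 eV
  n = 6:  E = -13.6057/6² = -0.37794 eV  ← matches
  n = 7:  E = -13.6057/7² = -0.27767 eV
  n = 8:  E = -13.6057/8² = -0.21259 eV

Checking against the measurement of -0.38 eV (2 sig figs), only n = 6 agrees:
E_6 = -0.37794 eV, which rounds to -0.38 eV ✓

Therefore n = 6.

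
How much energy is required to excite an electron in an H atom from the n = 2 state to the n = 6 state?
3.02349 eV

The energy levels of a hydrogen-like atom are E_n = -13.6057 eV / n².

Energy at n = 2: E_2 = -13.6057 / 2² = -3.40142500 eV
Energy at n = 6: E_6 = -13.6057 / 6² = -0.37793611 eV

The excitation energy is the difference:
ΔE = E_6 - E_2
ΔE = -0.37793611 - (-3.40142500)
ΔE = 3.02349 eV

Since this is positive, energy must be absorbed (photon absorption).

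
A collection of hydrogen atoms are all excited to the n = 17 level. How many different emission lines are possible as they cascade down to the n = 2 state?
120

The electron can occupy levels n = 2, 3, ..., 17 during de-excitation — that is m = 17 - 2 + 1 = 16 distinct levels.

The number of distinct spectral lines equals the number of ways to choose 2 of these m levels (each pair gives one possible emission transition):

Number of lines = m(m-1)/2 = 16×15/2 = 120

These correspond to all possible transitions between the 16 levels:
17 → 16, 17 → 15, 17 → 14, 17 → 13, 17 → 12, 17 → 11, 17 → 10, 17 → 9...

Each transition produces a photon with a unique energy (and thus wavelength). This count does not depend on Z.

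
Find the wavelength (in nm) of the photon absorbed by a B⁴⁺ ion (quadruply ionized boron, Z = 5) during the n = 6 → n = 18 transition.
147.62 nm

First, find the transition energy using E_n = -13.6057 Z² / n² eV:
E_6 = -13.6057 × 5² / 6² = -9.448403 eV
E_18 = -13.6057 × 5² / 18² = -1.049823 eV

Photon energy: |ΔE| = |E_18 - E_6| = 8.398580 eV

Convert to wavelength using E = hc/λ with hc = 1239.84 eV·nm:
λ = hc/E = 1239.84 eV·nm / 8.398580 eV
λ = 147.62 nm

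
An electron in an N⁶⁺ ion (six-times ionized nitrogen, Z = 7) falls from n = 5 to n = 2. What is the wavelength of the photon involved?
8.86 nm

First, find the transition energy using E_n = -13.6057 Z² / n² eV:
E_5 = -13.6057 × 7² / 5² = -26.6672 eV
E_2 = -13.6057 × 7² / 2² = -166.6698 eV

Photon energy: |ΔE| = |E_2 - E_5| = 140.0026 eV

Convert to wavelength using E = hc/λ with hc = 1239.84 eV·nm:
λ = hc/E = 1239.84 eV·nm / 140.0026 eV
λ = 8.86 nm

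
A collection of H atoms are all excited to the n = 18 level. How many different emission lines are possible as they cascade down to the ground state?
153

The electron can occupy levels n = 1, 2, ..., 18 during de-excitation — that is m = 18 - 1 + 1 = 18 distinct levels.

The number of distinct spectral lines equals the number of ways to choose 2 of these m levels (each pair gives one possible emission transition):

Number of lines = m(m-1)/2 = 18×17/2 = 153

These correspond to all possible transitions between the 18 levels:
18 → 17, 18 → 16, 18 → 15, 18 → 14, 18 → 13, 18 → 12, 18 → 11, 18 → 10...

Each transition produces a photon with a unique energy (and thus wavelength). This count does not depend on Z.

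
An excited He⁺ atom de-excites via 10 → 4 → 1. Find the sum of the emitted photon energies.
53.88 eV

The energy levels of He⁺ are E_n = -13.6057 × 2² / n² eV.

First transition (10 → 4):
ΔE₁ = |E_4 - E_10|
ΔE₁ = |-3.40142500 - (-0.54422800)| = 2.85720 eV

Second transition (4 → 1):
ΔE₂ = |E_1 - E_4|
ΔE₂ = |-54.42280000 - (-3.40142500)| = 51.02138 eV

Total energy released:
E_total = ΔE₁ + ΔE₂ = 2.85720 + 51.02138 = 53.88 eV

Note: This equals the direct transition 10 → 1: 53.88 eV ✓
Energy is conserved regardless of the path taken.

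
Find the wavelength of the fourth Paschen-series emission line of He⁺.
251.1675 nm

The lines of a series are numbered from the longest wavelength (smallest ΔE) outward; the fourth line is the transition from n = n_f + 4 to n_f.
The Paschen series has all transitions ending at n_f = 3.

For He⁺ (Z = 2), the fourth line (δ-line) is the jump from n = 7 to n = 3:
E_7 = -13.6057 × 2² / 7² = -1.11066939 eV
E_3 = -13.6057 × 2² / 3² = -6.04697778 eV
ΔE = E_7 - E_3 = 4.93630839 eV

λ = hc/E = 1239.84 eV·nm / 4.93630839 eV
λ = 251.1675 nm

This is the δ-line of the Paschen series in He⁺.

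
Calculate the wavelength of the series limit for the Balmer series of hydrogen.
364.506053 nm

The series limit corresponds to the transition from n = ∞ to n = 2.
This is the highest energy (shortest wavelength) transition in the Balmer series.

E_∞ = 0 eV
E_2 = -13.6057 / 2² = -3.4014250000 eV

Energy at series limit:
ΔE = E_∞ - E_2 = 0 - (-3.4014250000) = 3.4014250000 eV
λ = hc/E = 1239.84 eV·nm / 3.4014250000 eV = 364.506053 nm

This energy equals the ionization energy from the n = 2 state of hydrogen.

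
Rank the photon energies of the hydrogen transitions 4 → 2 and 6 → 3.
4 → 2

Calculate the energy for each transition:

Transition 4 → 2:
ΔE₁ = |E_2 - E_4| = |-13.6057/2² - (-13.6057/4²)|
ΔE₁ = |-3.4014250000 - (-0.8503562500)| = 2.5510688 eV

Transition 6 → 3:
ΔE₂ = |E_3 - E_6| = |-13.6057/3² - (-13.6057/6²)|
ΔE₂ = |-1.5117444444 - (-0.3779361111)| = 1.1338083 eV

Since 2.5510688 eV > 1.1338083 eV, the transition 4 → 2 emits the more energetic photon.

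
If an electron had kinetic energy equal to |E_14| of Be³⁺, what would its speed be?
6.25055e+05 m/s (or 0.208496% of c)

The binding energy at n = 14 for Be³⁺ is:
E_14 = -13.6057 × 4²/14² = -1.11066939 eV
|E_14| = 1.11066939 eV

Convert to Joules:
KE = 1.11066939 eV × (1.602177 × 10⁻¹⁹ J/eV) = 1.7794890e-19 J

Using KE = ½mv²:
v = √(2·KE/m_e)
v = √(2 × 1.7794890e-19 J / 9.10938 × 10⁻³¹ kg)
v = 6.25055e+05 m/s

This is approximately 0.208496% the speed of light.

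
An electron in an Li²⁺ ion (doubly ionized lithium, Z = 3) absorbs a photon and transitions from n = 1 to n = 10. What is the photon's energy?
121.23 eV

The energy levels of a hydrogen-like atom are E_n = -13.6057 Z² eV / n².

Energy at n = 1: E_1 = -13.6057 × 3² / 1² = -122.45130 eV
Energy at n = 10: E_10 = -13.6057 × 3² / 10² = -1.22451 eV

The excitation energy is the difference:
ΔE = E_10 - E_1
ΔE = -1.22451 - (-122.45130)
ΔE = 121.23 eV

Since this is positive, energy must be absorbed (photon absorption).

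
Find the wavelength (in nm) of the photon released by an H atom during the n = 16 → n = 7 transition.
5522.1787 nm

First, find the transition energy using E_n = -13.6057 / n² eV:
E_16 = -13.6057 / 16² = -0.0531472656 eV
E_7 = -13.6057 / 7² = -0.2776673469 eV

Photon energy: |ΔE| = |E_7 - E_16| = 0.2245200813 eV

Convert to wavelength using E = hc/λ with hc = 1239.84 eV·nm:
λ = hc/E = 1239.84 eV·nm / 0.2245200813 eV
λ = 5522.1787 nm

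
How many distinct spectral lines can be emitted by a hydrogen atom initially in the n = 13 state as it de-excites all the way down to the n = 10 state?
6

The electron can occupy levels n = 10, 11, ..., 13 during de-excitation — that is m = 13 - 10 + 1 = 4 distinct levels.

The number of distinct spectral lines equals the number of ways to choose 2 of these m levels (each pair gives one possible emission transition):

Number of lines = m(m-1)/2 = 4×3/2 = 6

These correspond to all possible transitions between the 4 levels:
13 → 12, 13 → 11, 13 → 10, 12 → 11, 12 → 10, 11 → 10

Each transition produces a photon with a unique energy (and thus wavelength). This count does not depend on Z.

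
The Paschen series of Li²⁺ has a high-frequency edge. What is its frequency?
3.2898e+15 Hz

The series limit corresponds to the transition from n = ∞ to n = 3.
This is the highest energy (shortest wavelength) transition in the Paschen series.

E_∞ = 0 eV
E_3 = -13.6057 × 3² / 3² = -13.60570000 eV

Energy at series limit:
ΔE = E_∞ - E_3 = 0 - (-13.60570000) = 13.60570000 eV
E = 13.60570000 eV × (1.602177 × 10⁻¹⁹ J/eV) = 2.179874e-18 J
f = E/h = 2.179874e-18 J / (6.62607 × 10⁻³⁴ J·s) = 3.2898e+15 Hz

This energy equals the ionization energy from the n = 3 state of Li²⁺.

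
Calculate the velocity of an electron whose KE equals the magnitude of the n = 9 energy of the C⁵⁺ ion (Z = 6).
1.45846e+06 m/s (or 0.486% of c)

The binding energy at n = 9 for C⁵⁺ is:
E_9 = -13.6057 × 6²/9² = -6.04697778 eV
|E_9| = 6.04697778 eV

Convert to Joules:
KE = 6.04697778 eV × (1.602177 × 10⁻¹⁹ J/eV) = 9.6883287e-19 J

Using KE = ½mv²:
v = √(2·KE/m_e)
v = √(2 × 9.6883287e-19 J / 9.10938 × 10⁻³¹ kg)
v = 1.45846e+06 m/s

This is approximately 0.486% the speed of light.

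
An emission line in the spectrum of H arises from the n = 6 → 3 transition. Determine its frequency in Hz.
2.7415e+14 Hz

First, find the transition energy:
E_6 = -13.6057 / 6² = -0.3779361 eV
E_3 = -13.6057 / 3² = -1.5117444 eV
|ΔE| = |E_3 - E_6| = 1.1338083 eV

Convert to Joules: E = 1.1338083 eV × (1.602177 × 10⁻¹⁹ J/eV) = 1.816562e-19 J

Using E = hf:
f = E/h = 1.816562e-19 J / (6.62607 × 10⁻³⁴ J·s)
f = 2.7415e+14 Hz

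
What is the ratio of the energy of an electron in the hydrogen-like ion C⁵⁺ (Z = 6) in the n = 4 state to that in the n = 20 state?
25.00000

Using E_n = -13.6057 Z² / n² eV with Z = 6:

E_4 = -13.6057 × 6² / 4² = -489.8052 / 16 = -30.61282500000 eV
E_20 = -13.6057 × 6² / 20² = -489.8052 / 400 = -1.22451300000 eV

The ratio is:
E_4/E_20 = (-30.61282500000) / (-1.22451300000)
E_4/E_20 = (-489.8052/16) / (-489.8052/400)
E_4/E_20 = 400/16
E_4/E_20 = 25.00000
(Note: the Z² factors cancel in the ratio.)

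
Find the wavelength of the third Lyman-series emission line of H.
97.202 nm

The lines of a series are numbered from the longest wavelength (smallest ΔE) outward; the third line is the transition from n = n_f + 3 to n_f.
The Lyman series has all transitions ending at n_f = 1.

For H, the third line (γ-line) is the jump from n = 4 to n = 1:
E_4 = -13.6057 / 4² = -0.85036 eV
E_1 = -13.6057 / 1² = -13.60570 eV
ΔE = E_4 - E_1 = 12.75534 eV

λ = hc/E = 1239.84 eV·nm / 12.75534 eV
λ = 97.202 nm

This is the γ-line of the Lyman series in H.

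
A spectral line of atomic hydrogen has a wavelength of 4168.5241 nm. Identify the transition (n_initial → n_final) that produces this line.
n = 13 → n = 6

First, find the photon energy from the wavelength (hc = 1239.84 eV·nm):
E = hc/λ = 1239.84 eV·nm / 4168.5241 nm = 0.29742901 eV

The energy levels of hydrogen satisfy E_n = -13.6057 / n² eV, so an emission n_i → n_f releases
ΔE = 13.6057 × (1/n_f² − 1/n_i²) eV.

Setting ΔE equal to the photon energy:
1/n_f² − 1/n_i² = 0.29742901 / 13.6057 = 0.021860618

Since 1/n_i² must be positive, we need 1/n_f² > 0.021860618, i.e. n_f ≤ 6. For each allowed n_f, solve n_i = (1/n_f² − 0.021860618)^(−1/2) and check whether it is a whole number:
  n_f = 1: 1/n_i² = 1.000000000 − 0.021860618 = 0.978139382 → n_i = 1.011  (not an integer) ✗
  n_f = 2: 1/n_i² = 0.250000000 − 0.021860618 = 0.228139382 → n_i = 2.094  (not an integer) ✗
  n_f = 3: 1/n_i² = 0.111111111 − 0.021860618 = 0.089250493 → n_i = 3.347  (not an integer) ✗
  n_f = 4: 1/n_i² = 0.062500000 − 0.021860618 = 0.040639382 → n_i = 4.961  (not an integer) ✗
  n_f = 5: 1/n_i² = 0.040000000 − 0.021860618 = 0.018139382 → n_i = 7.425  (not an integer) ✗
  n_f = 6: 1/n_i² = 0.027777778 − 0.021860618 = 0.005917160 → n_i = 13.000  → integer, n_i = 13 ✓

Only n_f = 6 gives an integer upper level, n_i = 13.

The transition is from n = 13 to n = 6 (emission).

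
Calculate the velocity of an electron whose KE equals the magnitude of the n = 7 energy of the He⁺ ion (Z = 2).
6.251e+05 m/s (or 0.208496% of c)

The binding energy at n = 7 for He⁺ is:
E_7 = -13.6057 × 2²/7² = -1.11066939 eV
|E_7| = 1.11066939 eV

Convert to Joules:
KE = 1.11066939 eV × (1.602177 × 10⁻¹⁹ J/eV) = 1.77949e-19 J

Using KE = ½mv²:
v = √(2·KE/m_e)
v = √(2 × 1.77949e-19 J / 9.10938 × 10⁻³¹ kg)
v = 6.251e+05 m/s

This is approximately 0.208496% the speed of light.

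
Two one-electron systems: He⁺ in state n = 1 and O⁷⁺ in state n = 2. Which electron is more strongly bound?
O⁷⁺ at n = 2 (E = -217.691200 eV)

Using E_n = -13.6057 Z² / n² eV:

He⁺ (Z = 2) at n = 1:
E = -13.6057 × 2² / 1² = -13.6057 × 4 / 1 = -54.422800000 eV

O⁷⁺ (Z = 8) at n = 2:
E = -13.6057 × 8² / 2² = -13.6057 × 64 / 4 = -217.691200000 eV

Since -217.691200000 eV < -54.422800000 eV,
O⁷⁺ at n = 2 is more tightly bound (requires more energy to ionize).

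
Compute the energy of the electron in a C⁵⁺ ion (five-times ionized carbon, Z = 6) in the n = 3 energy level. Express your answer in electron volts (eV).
-54.42280 eV

The energy levels of a hydrogen-like atom are given by:
E_n = -13.6057 Z² / n² eV  (with Z = 6 for C⁵⁺)

For n = 3:
E_3 = -13.6057 × 6² / 3²
E_3 = -13.6057 × 36 / 9
E_3 = -54.42280 eV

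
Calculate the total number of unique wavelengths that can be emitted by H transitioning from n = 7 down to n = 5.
3

The electron can occupy levels n = 5, 6, ..., 7 during de-excitation — that is m = 7 - 5 + 1 = 3 distinct levels.

The number of distinct spectral lines equals the number of ways to choose 2 of these m levels (each pair gives one possible emission transition):

Number of lines = m(m-1)/2 = 3×2/2 = 3

These correspond to all possible transitions between the 3 levels:
7 → 6, 7 → 5, 6 → 5

Each transition produces a photon with a unique energy (and thus wavelength). This count does not depend on Z.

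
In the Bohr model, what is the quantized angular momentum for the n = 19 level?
2.0037e-33 J·s (or 19ℏ)

In the Bohr model, angular momentum is quantized:
L = nℏ

where ℏ = h/(2π) = 1.054572e-34 J·s

For n = 19:
L = 19 × 1.054572e-34 J·s
L = 2.0037e-33 J·s

This can also be written as L = 19ℏ.
The angular momentum is an integer multiple of the reduced Planck constant.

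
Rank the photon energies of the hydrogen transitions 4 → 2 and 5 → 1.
5 → 1

Calculate the energy for each transition:

Transition 4 → 2:
ΔE₁ = |E_2 - E_4| = |-13.6057/2² - (-13.6057/4²)|
ΔE₁ = |-3.401425000000 - (-0.850356250000)| = 2.551068750 eV

Transition 5 → 1:
ΔE₂ = |E_1 - E_5| = |-13.6057/1² - (-13.6057/5²)|
ΔE₂ = |-13.605700000000 - (-0.544228000000)| = 13.061472000 eV

Since 13.061472000 eV > 2.551068750 eV, the transition 5 → 1 emits the more energetic photon.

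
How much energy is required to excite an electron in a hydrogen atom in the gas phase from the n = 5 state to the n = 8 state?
0.3316 eV

The energy levels of a hydrogen-like atom are E_n = -13.6057 eV / n².

Energy at n = 5: E_5 = -13.6057 / 5² = -0.5442280 eV
Energy at n = 8: E_8 = -13.6057 / 8² = -0.2125891 eV

The excitation energy is the difference:
ΔE = E_8 - E_5
ΔE = -0.2125891 - (-0.5442280)
ΔE = 0.3316 eV

Since this is positive, energy must be absorbed (photon absorption).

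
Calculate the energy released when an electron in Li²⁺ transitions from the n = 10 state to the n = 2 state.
29.3883 eV

The energy levels are E_n = -13.6057 Z² eV / n².

Energy at n = 10: E_10 = -13.6057 × 3² / 10² = -1.2245130 eV
Energy at n = 2: E_2 = -13.6057 × 3² / 2² = -30.6128250 eV

For emission (electron falling to lower state), the photon energy is:
E_photon = E_10 - E_2 = |-1.2245130 - (-30.6128250)|
E_photon = 29.3883 eV

This energy is carried away by the emitted photon.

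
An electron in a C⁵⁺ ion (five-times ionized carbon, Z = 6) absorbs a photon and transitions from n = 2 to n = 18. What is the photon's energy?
120.940 eV

The energy levels of a hydrogen-like atom are E_n = -13.6057 Z² eV / n².

Energy at n = 2: E_2 = -13.6057 × 6² / 2² = -122.451300 eV
Energy at n = 18: E_18 = -13.6057 × 6² / 18² = -1.511744 eV

The excitation energy is the difference:
ΔE = E_18 - E_2
ΔE = -1.511744 - (-122.451300)
ΔE = 120.940 eV

Since this is positive, energy must be absorbed (photon absorption).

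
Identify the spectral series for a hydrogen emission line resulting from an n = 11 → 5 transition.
Pfund series

The spectral series in hydrogen are named based on the final (lower) energy level:
- Lyman series: n_final = 1 (ultraviolet)
- Balmer series: n_final = 2 (visible/near-UV)
- Paschen series: n_final = 3 (infrared)
- Brackett series: n_final = 4 (infrared)
- Pfund series: n_final = 5 (far infrared)

Since this transition ends at n = 5, it belongs to the Pfund series.

For reference, this 11 → 5 line has photon energy
ΔE = 13.6057 eV × (1/5² - 1/11²) = 0.431784198 eV,
corresponding to wavelength λ = hc/ΔE = 1239.84 eV·nm / 0.431784198 eV = 2871.434 nm in the far infrared region.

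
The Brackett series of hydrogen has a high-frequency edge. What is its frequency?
2.05615e+14 Hz

The series limit corresponds to the transition from n = ∞ to n = 4.
This is the highest energy (shortest wavelength) transition in the Brackett series.

E_∞ = 0 eV
E_4 = -13.6057 / 4² = -0.850356250 eV

Energy at series limit:
ΔE = E_∞ - E_4 = 0 - (-0.850356250) = 0.850356250 eV
E = 0.850356250 eV × (1.602177 × 10⁻¹⁹ J/eV) = 1.3624212e-19 J
f = E/h = 1.3624212e-19 J / (6.62607 × 10⁻³⁴ J·s) = 2.05615e+14 Hz

This energy equals the ionization energy from the n = 4 state of hydrogen.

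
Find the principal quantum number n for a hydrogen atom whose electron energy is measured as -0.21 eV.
n = 8

The exact energy levels follow E_n = -13.6057 eV / n².

The measured value (-0.21 eV) is reported to only 2 significant figures, so we must test candidate n values and see which one matches to that precision.

Candidate energies:
  n = 6:  E = -13.6057/6² = -0.37794 eV
  n = 7:  E = -13.6057/7² = -0.27767 eV
  n = 8:  E = -13.6057/8² = -0.21259 eV  ← matches
  n = 9:  E = -13.6057/9² = -0.16797 eV
  n = 10:  E = -13.6057/10² = -0.13606 eV

Checking against the measurement of -0.21 eV (2 sig figs), only n = 8 agrees:
E_8 = -0.21259 eV, which rounds to -0.21 eV ✓

Therefore n = 8.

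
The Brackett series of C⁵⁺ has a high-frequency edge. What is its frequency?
7.40215e+15 Hz

The series limit corresponds to the transition from n = ∞ to n = 4.
This is the highest energy (shortest wavelength) transition in the Brackett series.

E_∞ = 0 eV
E_4 = -13.6057 × 6² / 4² = -30.6128250 eV

Energy at series limit:
ΔE = E_∞ - E_4 = 0 - (-30.6128250) = 30.6128250 eV
E = 30.6128250 eV × (1.602177 × 10⁻¹⁹ J/eV) = 4.9047164e-18 J
f = E/h = 4.9047164e-18 J / (6.62607 × 10⁻³⁴ J·s) = 7.40215e+15 Hz

This energy equals the ionization energy from the n = 4 state of C⁵⁺.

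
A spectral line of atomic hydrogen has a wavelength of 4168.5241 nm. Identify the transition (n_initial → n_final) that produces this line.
n = 13 → n = 6

First, find the photon energy from the wavelength (hc = 1239.84 eV·nm):
E = hc/λ = 1239.84 eV·nm / 4168.5241 nm = 0.29742901 eV

The energy levels of hydrogen satisfy E_n = -13.6057 / n² eV, so an emission n_i → n_f releases
ΔE = 13.6057 × (1/n_f² − 1/n_i²) eV.

Setting ΔE equal to the photon energy:
1/n_f² − 1/n_i² = 0.29742901 / 13.6057 = 0.021860618

Since 1/n_i² must be positive, we need 1/n_f² > 0.021860618, i.e. n_f ≤ 6. For each allowed n_f, solve n_i = (1/n_f² − 0.021860618)^(−1/2) and check whether it is a whole number:
  n_f = 1: 1/n_i² = 1.000000000 − 0.021860618 = 0.978139382 → n_i = 1.011  (not an integer) ✗
  n_f = 2: 1/n_i² = 0.250000000 − 0.021860618 = 0.228139382 → n_i = 2.094  (not an integer) ✗
  n_f = 3: 1/n_i² = 0.111111111 − 0.021860618 = 0.089250493 → n_i = 3.347  (not an integer) ✗
  n_f = 4: 1/n_i² = 0.062500000 − 0.021860618 = 0.040639382 → n_i = 4.961  (not an integer) ✗
  n_f = 5: 1/n_i² = 0.040000000 − 0.021860618 = 0.018139382 → n_i = 7.425  (not an integer) ✗
  n_f = 6: 1/n_i² = 0.027777778 − 0.021860618 = 0.005917160 → n_i = 13.000  → integer, n_i = 13 ✓

Only n_f = 6 gives an integer upper level, n_i = 13.

The transition is from n = 13 to n = 6 (emission).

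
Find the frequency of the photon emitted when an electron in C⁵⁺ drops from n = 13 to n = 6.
2.5890e+15 Hz

First, find the transition energy:
E_13 = -13.6057 × 6² / 13² = -2.898256 eV
E_6 = -13.6057 × 6² / 6² = -13.605700 eV
|ΔE| = |E_6 - E_13| = 10.707444 eV

Convert to Joules: E = 10.707444 eV × (1.602177 × 10⁻¹⁹ J/eV) = 1.715522e-18 J

Using E = hf:
f = E/h = 1.715522e-18 J / (6.62607 × 10⁻³⁴ J·s)
f = 2.5890e+15 Hz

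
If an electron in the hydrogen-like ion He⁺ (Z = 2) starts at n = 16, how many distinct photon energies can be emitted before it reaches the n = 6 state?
55

The electron can occupy levels n = 6, 7, ..., 16 during de-excitation — that is m = 16 - 6 + 1 = 11 distinct levels.

The number of distinct spectral lines equals the number of ways to choose 2 of these m levels (each pair gives one possible emission transition):

Number of lines = m(m-1)/2 = 11×10/2 = 55

These correspond to all possible transitions between the 11 levels:
16 → 15, 16 → 14, 16 → 13, 16 → 12, 16 → 11, 16 → 10, 16 → 9, 16 → 8...

Each transition produces a photon with a unique energy (and thus wavelength). This count does not depend on Z.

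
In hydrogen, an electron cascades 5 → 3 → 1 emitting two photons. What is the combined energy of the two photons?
13.0615 eV

The energy levels of hydrogen are E_n = -13.6057 / n² eV.

First transition (5 → 3):
ΔE₁ = |E_3 - E_5|
ΔE₁ = |-1.5117444444 - (-0.5442280000)| = 0.9675164 eV

Second transition (3 → 1):
ΔE₂ = |E_1 - E_3|
ΔE₂ = |-13.6057000000 - (-1.5117444444)| = 12.0939556 eV

Total energy released:
E_total = ΔE₁ + ΔE₂ = 0.9675164 + 12.0939556 = 13.0615 eV

Note: This equals the direct transition 5 → 1: 13.0615 eV ✓
Energy is conserved regardless of the path taken.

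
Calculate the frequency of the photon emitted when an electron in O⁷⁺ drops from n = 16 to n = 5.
7.5995e+15 Hz

First, find the transition energy:
E_16 = -13.6057 × 8² / 16² = -3.401425 eV
E_5 = -13.6057 × 8² / 5² = -34.830592 eV
|ΔE| = |E_5 - E_16| = 31.429167 eV

Convert to Joules: E = 31.429167 eV × (1.602177 × 10⁻¹⁹ J/eV) = 5.035509e-18 J

Using E = hf:
f = E/h = 5.035509e-18 J / (6.62607 × 10⁻³⁴ J·s)
f = 7.5995e+15 Hz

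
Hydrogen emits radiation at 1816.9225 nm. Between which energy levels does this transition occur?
n = 9 → n = 4

First, find the photon energy from the wavelength (hc = 1239.84 eV·nm):
E = hc/λ = 1239.84 eV·nm / 1816.9225 nm = 0.68238464 eV

The energy levels of hydrogen satisfy E_n = -13.6057 / n² eV, so an emission n_i → n_f releases
ΔE = 13.6057 × (1/n_f² − 1/n_i²) eV.

Setting ΔE equal to the photon energy:
1/n_f² − 1/n_i² = 0.68238464 / 13.6057 = 0.050154321

Since 1/n_i² must be positive, we need 1/n_f² > 0.050154321, i.e. n_f ≤ 4. For each allowed n_f, solve n_i = (1/n_f² − 0.050154321)^(−1/2) and check whether it is a whole number:
  n_f = 1: 1/n_i² = 1.000000000 − 0.050154321 = 0.949845679 → n_i = 1.026  (not an integer) ✗
  n_f = 2: 1/n_i² = 0.250000000 − 0.050154321 = 0.199845679 → n_i = 2.237  (not an integer) ✗
  n_f = 3: 1/n_i² = 0.111111111 − 0.050154321 = 0.060956790 → n_i = 4.050  (not an integer) ✗
  n_f = 4: 1/n_i² = 0.062500000 − 0.050154321 = 0.012345679 → n_i = 9.000  → integer, n_i = 9 ✓

Only n_f = 4 gives an integer upper level, n_i = 9.

The transition is from n = 9 to n = 4 (emission).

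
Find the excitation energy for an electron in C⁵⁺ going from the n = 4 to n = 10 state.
25.71 eV

The energy levels of a hydrogen-like atom are E_n = -13.6057 Z² eV / n².

Energy at n = 4: E_4 = -13.6057 × 6² / 4² = -30.61283 eV
Energy at n = 10: E_10 = -13.6057 × 6² / 10² = -4.89805 eV

The excitation energy is the difference:
ΔE = E_10 - E_4
ΔE = -4.89805 - (-30.61283)
ΔE = 25.71 eV

Since this is positive, energy must be absorbed (photon absorption).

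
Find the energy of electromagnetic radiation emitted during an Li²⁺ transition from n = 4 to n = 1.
114.798094 eV

The energy levels are E_n = -13.6057 Z² eV / n².

Energy at n = 4: E_4 = -13.6057 × 3² / 4² = -7.653206250 eV
Energy at n = 1: E_1 = -13.6057 × 3² / 1² = -122.451300000 eV

For emission (electron falling to lower state), the photon energy is:
E_photon = E_4 - E_1 = |-7.653206250 - (-122.451300000)|
E_photon = 114.798094 eV

This energy is carried away by the emitted photon.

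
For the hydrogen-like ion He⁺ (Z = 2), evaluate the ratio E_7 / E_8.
1.30612

Using E_n = -13.6057 Z² / n² eV with Z = 2:

E_7 = -13.6057 × 2² / 7² = -54.4228 / 49 = -1.11066938776 eV
E_8 = -13.6057 × 2² / 8² = -54.4228 / 64 = -0.85035625000 eV

The ratio is:
E_7/E_8 = (-1.11066938776) / (-0.85035625000)
E_7/E_8 = (-54.4228/49) / (-54.4228/64)
E_7/E_8 = 64/49
E_7/E_8 = 1.30612
(Note: the Z² factors cancel in the ratio.)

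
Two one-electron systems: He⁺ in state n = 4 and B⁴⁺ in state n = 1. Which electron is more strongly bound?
B⁴⁺ at n = 1 (E = -340.14250 eV)

Using E_n = -13.6057 Z² / n² eV:

He⁺ (Z = 2) at n = 4:
E = -13.6057 × 2² / 4² = -13.6057 × 4 / 16 = -3.40142500 eV

B⁴⁺ (Z = 5) at n = 1:
E = -13.6057 × 5² / 1² = -13.6057 × 25 / 1 = -340.14250000 eV

Since -340.14250000 eV < -3.40142500 eV,
B⁴⁺ at n = 1 is more tightly bound (requires more energy to ionize).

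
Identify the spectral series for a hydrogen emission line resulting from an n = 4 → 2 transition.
Balmer series

The spectral series in hydrogen are named based on the final (lower) energy level:
- Lyman series: n_final = 1 (ultraviolet)
- Balmer series: n_final = 2 (visible/near-UV)
- Paschen series: n_final = 3 (infrared)
- Brackett series: n_final = 4 (infrared)
- Pfund series: n_final = 5 (far infrared)

Since this transition ends at n = 2, it belongs to the Balmer series.

For reference, this 4 → 2 line has photon energy
ΔE = 13.6057 eV × (1/2² - 1/4²) = 2.551068750 eV,
corresponding to wavelength λ = hc/ΔE = 1239.84 eV·nm / 2.551068750 eV = 486.00807 nm in the visible/near-UV region.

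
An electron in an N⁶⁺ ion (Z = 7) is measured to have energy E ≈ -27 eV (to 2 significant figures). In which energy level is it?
n = 5

The exact energy levels follow E_n = -13.6057 Z² / n² eV with Z = 7.

The measured value (-27 eV) is reported to only 2 significant figures, so we must test candidate n values and see which one matches to that precision.

Candidate energies:
  n = 3:  E = -13.6057 × 7² / 3² = -74.075478 eV
  n = 4:  E = -13.6057 × 7² / 4² = -41.667456 eV
  n = 5:  E = -13.6057 × 7² / 5² = -26.667172 eV  ← matches
  n = 6:  E = -13.6057 × 7² / 6² = -18.518869 eV
  n = 7:  E = -13.6057 × 7² / 7² = -13.605700 eV

Checking against the measurement of -27 eV (2 sig figs), only n = 5 agrees:
E_5 = -26.667172 eV, which rounds to -27 eV ✓

Therefore n = 5.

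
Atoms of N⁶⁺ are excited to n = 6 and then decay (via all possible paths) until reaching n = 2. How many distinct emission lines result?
10

The electron can occupy levels n = 2, 3, ..., 6 during de-excitation — that is m = 6 - 2 + 1 = 5 distinct levels.

The number of distinct spectral lines equals the number of ways to choose 2 of these m levels (each pair gives one possible emission transition):

Number of lines = m(m-1)/2 = 5×4/2 = 10

These correspond to all possible transitions between the 5 levels:
6 → 5, 6 → 4, 6 → 3, 6 → 2, 5 → 4, 5 → 3, 5 → 2, 4 → 3...

Each transition produces a photon with a unique energy (and thus wavelength). This count does not depend on Z.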